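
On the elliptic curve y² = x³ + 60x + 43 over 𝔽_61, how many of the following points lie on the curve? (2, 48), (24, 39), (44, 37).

2

(2, 48): 48² ≡ 47, rhs ≡ 49 → off.
(24, 39): 39² ≡ 57, rhs ≡ 57 → on.
(44, 37): 37² ≡ 27, rhs ≡ 27 → on.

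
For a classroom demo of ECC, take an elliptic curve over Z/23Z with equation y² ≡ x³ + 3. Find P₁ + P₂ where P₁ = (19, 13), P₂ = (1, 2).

(6, 9)

(19, 13) + (1, 2). λ = (2 - 13)/(1 - 19) ≡ 12/5 mod 23. 5⁻¹ ≡ 14 (mod 23), so λ ≡ 7.
  x = λ² - 19 - 1 = 49 - 20 ≡ 6; y = λ·(19 - 6) - 13 ≡ 9. → (6, 9)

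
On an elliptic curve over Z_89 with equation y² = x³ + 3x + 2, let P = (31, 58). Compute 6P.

Repeated addition: build up to 6P.
2P: tangent at (31, 58): λ = (3·31² + 3)/(2·58) ≡ 38/27. 27⁻¹ ≡ 33 (mod 89), so λ ≡ 38·33 ≡ 8.
  x = λ² - 31 - 31 = 64 - 62 ≡ 2; y = λ·(31 - 2) - 58 ≡ 85. → (2, 85)
3P: (2, 85) + (31, 58). λ = (58 - 85)/(31 - 2) ≡ 62/29 mod 89. 29⁻¹ ≡ 43 (mod 89) since 29·43 = 1247 ≡ 1, so λ ≡ 85.
  x = λ² - 2 - 31 = 7225 - 33 ≡ 72; y = λ·(2 - 72) - 85 ≡ 17. → (72, 17)
4P: (72, 17) + (31, 58). λ = (58 - 17)/(31 - 72) ≡ 41/48 mod 89. 48⁻¹ ≡ 13 (mod 89), so λ ≡ 88.
  x = λ² - 72 - 31 = 7744 - 103 ≡ 76; y = λ·(72 - 76) - 17 ≡ 76. → (76, 76)
5P: (76, 76) + (31, 58). λ = (58 - 76)/(31 - 76) ≡ 71/44 mod 89. 44⁻¹ ≡ 87 (mod 89) since 44·87 = 3828 ≡ 1, so λ ≡ 36.
  x = λ² - 76 - 31 = 1296 - 107 ≡ 32; y = λ·(76 - 32) - 76 ≡ 84. → (32, 84)
6P: (32, 84) + (31, 58). λ = (58 - 84)/(31 - 32) ≡ 63/88 mod 89. 88⁻¹ ≡ 88 (mod 89) since 88·88 = 7744 ≡ 1, so λ ≡ 26.
  x = λ² - 32 - 31 = 676 - 63 ≡ 79; y = λ·(32 - 79) - 84 ≡ 29. → (79, 29)

(79, 29)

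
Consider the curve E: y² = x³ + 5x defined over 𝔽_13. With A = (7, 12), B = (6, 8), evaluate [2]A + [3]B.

(6, 5)

First 2A:
Repeated addition: build up to 2A.
2A: tangent at (7, 12): λ = (3·7² + 5)/(2·12) ≡ 9/11. 11⁻¹ ≡ 6 (mod 13), so λ ≡ 9·6 ≡ 2.
  x = λ² - 7 - 7 = 4 - 14 ≡ 3; y = λ·(7 - 3) - 12 ≡ 9. → (3, 9)
2A = (3, 9).
Next 3B:
Repeated addition: build up to 3B.
2B: tangent at (6, 8): λ = (3·6² + 5)/(2·8) ≡ 9/3. 3⁻¹ ≡ 9 (mod 13) since 3·9 = 27 ≡ 1, so λ ≡ 9·9 ≡ 3.
  x = λ² - 6 - 6 = 9 - 12 ≡ 10; y = λ·(6 - 10) - 8 ≡ 6. → (10, 6)
3B: (10, 6) + (6, 8). λ = (8 - 6)/(6 - 10) ≡ 2/9 mod 13. 9⁻¹ ≡ 3 (mod 13) since 9·3 = 27 ≡ 1, so λ ≡ 6.
  x = λ² - 10 - 6 = 36 - 16 ≡ 7; y = λ·(10 - 7) - 6 ≡ 12. → (7, 12)
3B = (7, 12).
Finally 2A + 3B:
(3, 9) + (7, 12). λ = (12 - 9)/(7 - 3) ≡ 3/4 mod 13. 4⁻¹ ≡ 10 (mod 13), so λ ≡ 4.
  x = λ² - 3 - 7 = 16 - 10 ≡ 6; y = λ·(3 - 6) - 9 ≡ 5. → (6, 5)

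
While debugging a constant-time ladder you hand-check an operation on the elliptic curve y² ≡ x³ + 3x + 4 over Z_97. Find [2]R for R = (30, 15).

(72, 42)

tangent at (30, 15): λ = (3·30² + 3)/(2·15) ≡ 84/30. 30⁻¹ ≡ 55 (mod 97), so λ ≡ 84·55 ≡ 61.
  x = λ² - 30 - 30 = 3721 - 60 ≡ 72; y = λ·(30 - 72) - 15 ≡ 42. → (72, 42)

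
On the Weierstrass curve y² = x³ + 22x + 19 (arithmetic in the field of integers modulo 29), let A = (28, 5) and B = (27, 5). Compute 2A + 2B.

First 2A:
Repeated addition: build up to 2A.
2A: tangent at (28, 5): λ = (3·28² + 22)/(2·5) ≡ 25/10. 10⁻¹ ≡ 3 (mod 29) since 10·3 = 30 ≡ 1, so λ ≡ 25·3 ≡ 17.
  x = λ² - 28 - 28 = 289 - 56 ≡ 1; y = λ·(28 - 1) - 5 ≡ 19. → (1, 19)
2A = (1, 19).
Next 2B:
Repeated addition: build up to 2B.
2B: tangent at (27, 5): λ = (3·27² + 22)/(2·5) ≡ 5/10. 10⁻¹ ≡ 3 (mod 29) since 10·3 = 30 ≡ 1, so λ ≡ 5·3 ≡ 15.
  x = λ² - 27 - 27 = 225 - 54 ≡ 26; y = λ·(27 - 26) - 5 ≡ 10. → (26, 10)
2B = (26, 10).
Finally 2A + 2B:
(1, 19) + (26, 10). λ = (10 - 19)/(26 - 1) ≡ 20/25 mod 29. 25⁻¹ ≡ 7 (mod 29), so λ ≡ 24.
  x = λ² - 1 - 26 = 576 - 27 ≡ 27; y = λ·(1 - 27) - 19 ≡ 24. → (27, 24)

(27, 24)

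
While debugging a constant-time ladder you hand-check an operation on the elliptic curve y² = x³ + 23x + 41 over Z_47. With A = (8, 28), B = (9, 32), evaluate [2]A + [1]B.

(2, 1)

First 2A:
Repeated addition: build up to 2A.
2A: tangent at (8, 28): λ = (3·8² + 23)/(2·28) ≡ 27/9. 9⁻¹ ≡ 21 (mod 47) since 9·21 = 189 ≡ 1, so λ ≡ 27·21 ≡ 3.
  x = λ² - 8 - 8 = 9 - 16 ≡ 40; y = λ·(8 - 40) - 28 ≡ 17. → (40, 17)
2A = (40, 17).
Finally 2A + B:
(40, 17) + (9, 32). λ = (32 - 17)/(9 - 40) ≡ 15/16 mod 47. 16⁻¹ ≡ 3 (mod 47), so λ ≡ 45.
  x = λ² - 40 - 9 = 2025 - 49 ≡ 2; y = λ·(40 - 2) - 17 ≡ 1. → (2, 1)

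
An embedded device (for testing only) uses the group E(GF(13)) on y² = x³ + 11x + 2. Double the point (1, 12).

tangent at (1, 12): λ = (3·1² + 11)/(2·12) ≡ 1/11. 11⁻¹ ≡ 6 (mod 13), so λ ≡ 1·6 ≡ 6.
  x = λ² - 1 - 1 = 36 - 2 ≡ 8; y = λ·(1 - 8) - 12 ≡ 11. → (8, 11)

(8, 11)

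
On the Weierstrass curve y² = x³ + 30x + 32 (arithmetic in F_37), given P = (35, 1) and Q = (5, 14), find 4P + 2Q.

First 4P:
Repeated addition: build up to 4P.
2P: tangent at (35, 1): λ = (3·35² + 30)/(2·1) ≡ 5/2. 2⁻¹ ≡ 19 (mod 37) since 2·19 = 38 ≡ 1, so λ ≡ 5·19 ≡ 21.
  x = λ² - 35 - 35 = 441 - 70 ≡ 1; y = λ·(35 - 1) - 1 ≡ 10. → (1, 10)
3P: (1, 10) + (35, 1). λ = (1 - 10)/(35 - 1) ≡ 28/34 mod 37. 34⁻¹ ≡ 12 (mod 37), so λ ≡ 3.
  x = λ² - 1 - 35 = 9 - 36 ≡ 10; y = λ·(1 - 10) - 10 ≡ 0. → (10, 0)
4P: (10, 0) + (35, 1). λ = (1 - 0)/(35 - 10) ≡ 1/25 mod 37. 25⁻¹ ≡ 3 (mod 37) since 25·3 = 75 ≡ 1, so λ ≡ 3.
  x = λ² - 10 - 35 = 9 - 45 ≡ 1; y = λ·(10 - 1) - 0 ≡ 27. → (1, 27)
4P = (1, 27).
Next 2Q:
Repeated addition: build up to 2Q.
2Q: tangent at (5, 14): λ = (3·5² + 30)/(2·14) ≡ 31/28. 28⁻¹ ≡ 4 (mod 37) since 28·4 = 112 ≡ 1, so λ ≡ 31·4 ≡ 13.
  x = λ² - 5 - 5 = 169 - 10 ≡ 11; y = λ·(5 - 11) - 14 ≡ 19. → (11, 19)
2Q = (11, 19).
Finally 4P + 2Q:
(1, 27) + (11, 19). λ = (19 - 27)/(11 - 1) ≡ 29/10 mod 37. 10⁻¹ ≡ 26 (mod 37), so λ ≡ 14.
  x = λ² - 1 - 11 = 196 - 12 ≡ 36; y = λ·(1 - 36) - 27 ≡ 1. → (36, 1)

(36, 1)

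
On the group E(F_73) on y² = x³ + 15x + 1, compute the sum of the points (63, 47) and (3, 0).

(63, 47) + (3, 0). λ = (0 - 47)/(3 - 63) ≡ 26/13 mod 73. 13⁻¹ ≡ 45 (mod 73), so λ ≡ 2.
  x = λ² - 63 - 3 = 4 - 66 ≡ 11; y = λ·(63 - 11) - 47 ≡ 57. → (11, 57)

(11, 57)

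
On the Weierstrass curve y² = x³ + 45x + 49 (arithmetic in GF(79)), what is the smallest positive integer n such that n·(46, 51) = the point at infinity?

9

2P: tangent at (46, 51): λ = (3·46² + 45)/(2·51) ≡ 73/23. 23⁻¹ ≡ 55 (mod 79) since 23·55 = 1265 ≡ 1, so λ ≡ 73·55 ≡ 65.
  x = λ² - 46 - 46 = 4225 - 92 ≡ 25; y = λ·(46 - 25) - 51 ≡ 50. → (25, 50)
3P: (25, 50) + (46, 51). λ = (51 - 50)/(46 - 25) ≡ 1/21 mod 79. 21⁻¹ ≡ 64 (mod 79), so λ ≡ 64.
  x = λ² - 25 - 46 = 4096 - 71 ≡ 75; y = λ·(25 - 75) - 50 ≡ 68. → (75, 68)
4P: (75, 68) + (46, 51). λ = (51 - 68)/(46 - 75) ≡ 62/50 mod 79. 50⁻¹ ≡ 49 (mod 79), so λ ≡ 36.
  x = λ² - 75 - 46 = 1296 - 121 ≡ 69; y = λ·(75 - 69) - 68 ≡ 69. → (69, 69)
5P: (69, 69) + (46, 51). λ = (51 - 69)/(46 - 69) ≡ 61/56 mod 79. 56⁻¹ ≡ 24 (mod 79), so λ ≡ 42.
  x = λ² - 69 - 46 = 1764 - 115 ≡ 69; y = λ·(69 - 69) - 69 ≡ 10. → (69, 10)
6P: (69, 10) + (46, 51). λ = (51 - 10)/(46 - 69) ≡ 41/56 mod 79. 56⁻¹ ≡ 24 (mod 79), so λ ≡ 36.
  x = λ² - 69 - 46 = 1296 - 115 ≡ 75; y = λ·(69 - 75) - 10 ≡ 11. → (75, 11)
7P: (75, 11) + (46, 51). λ = (51 - 11)/(46 - 75) ≡ 40/50 mod 79. 50⁻¹ ≡ 49 (mod 79), so λ ≡ 64.
  x = λ² - 75 - 46 = 4096 - 121 ≡ 25; y = λ·(75 - 25) - 11 ≡ 29. → (25, 29)
8P: (25, 29) + (46, 51). λ = (51 - 29)/(46 - 25) ≡ 22/21 mod 79. 21⁻¹ ≡ 64 (mod 79) since 21·64 = 1344 ≡ 1, so λ ≡ 65.
  x = λ² - 25 - 46 = 4225 - 71 ≡ 46; y = λ·(25 - 46) - 29 ≡ 28. → (46, 28)
9P: (46, 28) + (46, 51): same x and y₁ ≡ -y₂, so the sum is the point at infinity.
9P = the point at infinity, so the order is 9.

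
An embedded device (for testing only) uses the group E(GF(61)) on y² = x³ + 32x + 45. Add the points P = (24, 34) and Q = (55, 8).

(24, 34) + (55, 8). λ = (8 - 34)/(55 - 24) ≡ 35/31 mod 61. 31⁻¹ ≡ 2 (mod 61), so λ ≡ 9.
  x = λ² - 24 - 55 = 81 - 79 ≡ 2; y = λ·(24 - 2) - 34 ≡ 42. → (2, 42)

(2, 42)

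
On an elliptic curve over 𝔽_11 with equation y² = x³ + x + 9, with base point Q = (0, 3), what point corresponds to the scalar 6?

(4, 0)

Double-and-add on 6 = (110)₂. Start with Q = (0, 3) for the leading 1-bit.
double: tangent at (0, 3): λ = (3·0² + 1)/(2·3) ≡ 1/6. 6⁻¹ ≡ 2 (mod 11) since 6·2 = 12 ≡ 1, so λ ≡ 1·2 ≡ 2.
  x = λ² - 0 - 0 = 4 - 0 ≡ 4; y = λ·(0 - 4) - 3 ≡ 0. → (4, 0)
add Q: (4, 0) + (0, 3). λ = (3 - 0)/(0 - 4) ≡ 3/7 mod 11. 7⁻¹ ≡ 8 (mod 11), so λ ≡ 2.
  x = λ² - 4 - 0 = 4 - 4 ≡ 0; y = λ·(4 - 0) - 0 ≡ 8. → (0, 8)
double: tangent at (0, 8): λ = (3·0² + 1)/(2·8) ≡ 1/5. 5⁻¹ ≡ 9 (mod 11) since 5·9 = 45 ≡ 1, so λ ≡ 1·9 ≡ 9.
  x = λ² - 0 - 0 = 81 - 0 ≡ 4; y = λ·(0 - 4) - 8 ≡ 0. → (4, 0)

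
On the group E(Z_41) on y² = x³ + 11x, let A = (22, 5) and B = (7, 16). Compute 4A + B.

(34, 20)

First 4A:
Repeated addition: build up to 4A.
2A: tangent at (22, 5): λ = (3·22² + 11)/(2·5) ≡ 28/10. 10⁻¹ ≡ 37 (mod 41) since 10·37 = 370 ≡ 1, so λ ≡ 28·37 ≡ 11.
  x = λ² - 22 - 22 = 121 - 44 ≡ 36; y = λ·(22 - 36) - 5 ≡ 5. → (36, 5)
3A: (36, 5) + (22, 5). λ = (5 - 5)/(22 - 36) ≡ 0/27 mod 41. 27⁻¹ ≡ 38 (mod 41) since 27·38 = 1026 ≡ 1, so λ ≡ 0.
  x = λ² - 36 - 22 = 0 - 58 ≡ 24; y = λ·(36 - 24) - 5 ≡ 36. → (24, 36)
4A: (24, 36) + (22, 5). λ = (5 - 36)/(22 - 24) ≡ 10/39 mod 41. 39⁻¹ ≡ 20 (mod 41), so λ ≡ 36.
  x = λ² - 24 - 22 = 1296 - 46 ≡ 20; y = λ·(24 - 20) - 36 ≡ 26. → (20, 26)
4A = (20, 26).
Finally 4A + B:
(20, 26) + (7, 16). λ = (16 - 26)/(7 - 20) ≡ 31/28 mod 41. 28⁻¹ ≡ 22 (mod 41), so λ ≡ 26.
  x = λ² - 20 - 7 = 676 - 27 ≡ 34; y = λ·(20 - 34) - 26 ≡ 20. → (34, 20)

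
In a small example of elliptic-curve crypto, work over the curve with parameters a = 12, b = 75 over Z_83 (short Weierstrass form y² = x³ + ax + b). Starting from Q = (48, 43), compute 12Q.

Repeated addition: build up to 12Q.
2Q: tangent at (48, 43): λ = (3·48² + 12)/(2·43) ≡ 35/3. 3⁻¹ ≡ 28 (mod 83), so λ ≡ 35·28 ≡ 67.
  x = λ² - 48 - 48 = 4489 - 96 ≡ 77; y = λ·(48 - 77) - 43 ≡ 6. → (77, 6)
3Q: (77, 6) + (48, 43). λ = (43 - 6)/(48 - 77) ≡ 37/54 mod 83. 54⁻¹ ≡ 20 (mod 83), so λ ≡ 76.
  x = λ² - 77 - 48 = 5776 - 125 ≡ 7; y = λ·(77 - 7) - 6 ≡ 2. → (7, 2)
4Q: (7, 2) + (48, 43). λ = (43 - 2)/(48 - 7) ≡ 41/41 mod 83. 41⁻¹ ≡ 81 (mod 83) since 41·81 = 3321 ≡ 1, so λ ≡ 1.
  x = λ² - 7 - 48 = 1 - 55 ≡ 29; y = λ·(7 - 29) - 2 ≡ 59. → (29, 59)
5Q: (29, 59) + (48, 43). λ = (43 - 59)/(48 - 29) ≡ 67/19 mod 83. 19⁻¹ ≡ 35 (mod 83), so λ ≡ 21.
  x = λ² - 29 - 48 = 441 - 77 ≡ 32; y = λ·(29 - 32) - 59 ≡ 44. → (32, 44)
6Q: (32, 44) + (48, 43). λ = (43 - 44)/(48 - 32) ≡ 82/16 mod 83. 16⁻¹ ≡ 26 (mod 83), so λ ≡ 57.
  x = λ² - 32 - 48 = 3249 - 80 ≡ 15; y = λ·(32 - 15) - 44 ≡ 12. → (15, 12)
7Q: (15, 12) + (48, 43). λ = (43 - 12)/(48 - 15) ≡ 31/33 mod 83. 33⁻¹ ≡ 78 (mod 83) since 33·78 = 2574 ≡ 1, so λ ≡ 11.
  x = λ² - 15 - 48 = 121 - 63 ≡ 58; y = λ·(15 - 58) - 12 ≡ 13. → (58, 13)
8Q: (58, 13) + (48, 43). λ = (43 - 13)/(48 - 58) ≡ 30/73 mod 83. 73⁻¹ ≡ 58 (mod 83), so λ ≡ 80.
  x = λ² - 58 - 48 = 6400 - 106 ≡ 69; y = λ·(58 - 69) - 13 ≡ 20. → (69, 20)
9Q: (69, 20) + (48, 43). λ = (43 - 20)/(48 - 69) ≡ 23/62 mod 83. 62⁻¹ ≡ 79 (mod 83), so λ ≡ 74.
  x = λ² - 69 - 48 = 5476 - 117 ≡ 47; y = λ·(69 - 47) - 20 ≡ 31. → (47, 31)
10Q: (47, 31) + (48, 43). λ = (43 - 31)/(48 - 47) ≡ 12/1 mod 83. 1⁻¹ ≡ 1 (mod 83), so λ ≡ 12.
  x = λ² - 47 - 48 = 144 - 95 ≡ 49; y = λ·(47 - 49) - 31 ≡ 28. → (49, 28)
11Q: (49, 28) + (48, 43). λ = (43 - 28)/(48 - 49) ≡ 15/82 mod 83. 82⁻¹ ≡ 82 (mod 83) since 82·82 = 6724 ≡ 1, so λ ≡ 68.
  x = λ² - 49 - 48 = 4624 - 97 ≡ 45; y = λ·(49 - 45) - 28 ≡ 78. → (45, 78)
12Q: (45, 78) + (48, 43). λ = (43 - 78)/(48 - 45) ≡ 48/3 mod 83. 3⁻¹ ≡ 28 (mod 83) since 3·28 = 84 ≡ 1, so λ ≡ 16.
  x = λ² - 45 - 48 = 256 - 93 ≡ 80; y = λ·(45 - 80) - 78 ≡ 26. → (80, 26)

(80, 26)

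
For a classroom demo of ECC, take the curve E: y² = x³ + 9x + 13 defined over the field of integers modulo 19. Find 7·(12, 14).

Write Q = (12, 14).
Repeated addition: build up to 7Q.
2Q: tangent at (12, 14): λ = (3·12² + 9)/(2·14) ≡ 4/9. 9⁻¹ ≡ 17 (mod 19) since 9·17 = 153 ≡ 1, so λ ≡ 4·17 ≡ 11.
  x = λ² - 12 - 12 = 121 - 24 ≡ 2; y = λ·(12 - 2) - 14 ≡ 1. → (2, 1)
3Q: (2, 1) + (12, 14). λ = (14 - 1)/(12 - 2) ≡ 13/10 mod 19. 10⁻¹ ≡ 2 (mod 19), so λ ≡ 7.
  x = λ² - 2 - 12 = 49 - 14 ≡ 16; y = λ·(2 - 16) - 1 ≡ 15. → (16, 15)
4Q: (16, 15) + (12, 14). λ = (14 - 15)/(12 - 16) ≡ 18/15 mod 19. 15⁻¹ ≡ 14 (mod 19) since 15·14 = 210 ≡ 1, so λ ≡ 5.
  x = λ² - 16 - 12 = 25 - 28 ≡ 16; y = λ·(16 - 16) - 15 ≡ 4. → (16, 4)
5Q: (16, 4) + (12, 14). λ = (14 - 4)/(12 - 16) ≡ 10/15 mod 19. 15⁻¹ ≡ 14 (mod 19), so λ ≡ 7.
  x = λ² - 16 - 12 = 49 - 28 ≡ 2; y = λ·(16 - 2) - 4 ≡ 18. → (2, 18)
6Q: (2, 18) + (12, 14). λ = (14 - 18)/(12 - 2) ≡ 15/10 mod 19. 10⁻¹ ≡ 2 (mod 19), so λ ≡ 11.
  x = λ² - 2 - 12 = 121 - 14 ≡ 12; y = λ·(2 - 12) - 18 ≡ 5. → (12, 5)
7Q: (12, 5) + (12, 14): same x and y₁ ≡ -y₂, so the sum is the point at infinity.

O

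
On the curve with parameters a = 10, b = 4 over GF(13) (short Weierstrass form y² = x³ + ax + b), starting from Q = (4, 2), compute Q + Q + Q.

Repeated addition: build up to 3Q.
2Q: tangent at (4, 2): λ = (3·4² + 10)/(2·2) ≡ 6/4. 4⁻¹ ≡ 10 (mod 13), so λ ≡ 6·10 ≡ 8.
  x = λ² - 4 - 4 = 64 - 8 ≡ 4; y = λ·(4 - 4) - 2 ≡ 11. → (4, 11)
3Q: (4, 11) + (4, 2): same x and y₁ ≡ -y₂, so the sum is the point at infinity.

O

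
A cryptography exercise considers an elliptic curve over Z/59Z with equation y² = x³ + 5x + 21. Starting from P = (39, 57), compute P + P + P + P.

Repeated addition: build up to 4P.
2P: tangent at (39, 57): λ = (3·39² + 5)/(2·57) ≡ 25/55. 55⁻¹ ≡ 44 (mod 59), so λ ≡ 25·44 ≡ 38.
  x = λ² - 39 - 39 = 1444 - 78 ≡ 9; y = λ·(39 - 9) - 57 ≡ 21. → (9, 21)
3P: (9, 21) + (39, 57). λ = (57 - 21)/(39 - 9) ≡ 36/30 mod 59. 30⁻¹ ≡ 2 (mod 59), so λ ≡ 13.
  x = λ² - 9 - 39 = 169 - 48 ≡ 3; y = λ·(9 - 3) - 21 ≡ 57. → (3, 57)
4P: (3, 57) + (39, 57). λ = (57 - 57)/(39 - 3) ≡ 0/36 mod 59. 36⁻¹ ≡ 41 (mod 59) since 36·41 = 1476 ≡ 1, so λ ≡ 0.
  x = λ² - 3 - 39 = 0 - 42 ≡ 17; y = λ·(3 - 17) - 57 ≡ 2. → (17, 2)

(17, 2)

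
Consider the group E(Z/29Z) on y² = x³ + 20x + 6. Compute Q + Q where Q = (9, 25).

tangent at (9, 25): λ = (3·9² + 20)/(2·25) ≡ 2/21. 21⁻¹ ≡ 18 (mod 29), so λ ≡ 2·18 ≡ 7.
  x = λ² - 9 - 9 = 49 - 18 ≡ 2; y = λ·(9 - 2) - 25 ≡ 24. → (2, 24)

(2, 24)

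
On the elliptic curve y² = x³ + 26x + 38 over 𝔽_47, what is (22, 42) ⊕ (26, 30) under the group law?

(8, 10)

(22, 42) + (26, 30). λ = (30 - 42)/(26 - 22) ≡ 35/4 mod 47. 4⁻¹ ≡ 12 (mod 47) since 4·12 = 48 ≡ 1, so λ ≡ 44.
  x = λ² - 22 - 26 = 1936 - 48 ≡ 8; y = λ·(22 - 8) - 42 ≡ 10. → (8, 10)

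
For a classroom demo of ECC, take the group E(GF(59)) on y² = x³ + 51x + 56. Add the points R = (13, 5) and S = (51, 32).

(13, 5) + (51, 32). λ = (32 - 5)/(51 - 13) ≡ 27/38 mod 59. 38⁻¹ ≡ 14 (mod 59) since 38·14 = 532 ≡ 1, so λ ≡ 24.
  x = λ² - 13 - 51 = 576 - 64 ≡ 40; y = λ·(13 - 40) - 5 ≡ 55. → (40, 55)

(40, 55)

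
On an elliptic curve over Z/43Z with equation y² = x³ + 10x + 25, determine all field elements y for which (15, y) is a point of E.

x³ + 10x + 25 = 3550 ≡ 24 (mod 43).
Square roots of 24 mod 43: 14 and 29 (since 14² = 196 ≡ 24).

14, 29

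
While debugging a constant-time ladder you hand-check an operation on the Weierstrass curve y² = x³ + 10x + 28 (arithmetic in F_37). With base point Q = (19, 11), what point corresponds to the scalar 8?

(23, 17)

Double-and-add on 8 = (1000)₂. Start with Q = (19, 11) for the leading 1-bit.
double: tangent at (19, 11): λ = (3·19² + 10)/(2·11) ≡ 20/22. 22⁻¹ ≡ 32 (mod 37), so λ ≡ 20·32 ≡ 11.
  x = λ² - 19 - 19 = 121 - 38 ≡ 9; y = λ·(19 - 9) - 11 ≡ 25. → (9, 25)
double: tangent at (9, 25): λ = (3·9² + 10)/(2·25) ≡ 31/13. 13⁻¹ ≡ 20 (mod 37), so λ ≡ 31·20 ≡ 28.
  x = λ² - 9 - 9 = 784 - 18 ≡ 26; y = λ·(9 - 26) - 25 ≡ 17. → (26, 17)
double: tangent at (26, 17): λ = (3·26² + 10)/(2·17) ≡ 3/34. 34⁻¹ ≡ 12 (mod 37) since 34·12 = 408 ≡ 1, so λ ≡ 3·12 ≡ 36.
  x = λ² - 26 - 26 = 1296 - 52 ≡ 23; y = λ·(26 - 23) - 17 ≡ 17. → (23, 17)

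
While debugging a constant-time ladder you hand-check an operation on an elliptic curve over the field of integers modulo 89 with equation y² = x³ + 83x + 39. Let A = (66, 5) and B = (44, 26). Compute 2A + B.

(1, 52)

First 2A:
Repeated addition: build up to 2A.
2A: tangent at (66, 5): λ = (3·66² + 83)/(2·5) ≡ 68/10. 10⁻¹ ≡ 9 (mod 89) since 10·9 = 90 ≡ 1, so λ ≡ 68·9 ≡ 78.
  x = λ² - 66 - 66 = 6084 - 132 ≡ 78; y = λ·(66 - 78) - 5 ≡ 38. → (78, 38)
2A = (78, 38).
Finally 2A + B:
(78, 38) + (44, 26). λ = (26 - 38)/(44 - 78) ≡ 77/55 mod 89. 55⁻¹ ≡ 34 (mod 89), so λ ≡ 37.
  x = λ² - 78 - 44 = 1369 - 122 ≡ 1; y = λ·(78 - 1) - 38 ≡ 52. → (1, 52)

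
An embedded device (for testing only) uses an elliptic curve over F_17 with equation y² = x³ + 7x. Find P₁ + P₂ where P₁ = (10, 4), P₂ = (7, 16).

(10, 4) + (7, 16). λ = (16 - 4)/(7 - 10) ≡ 12/14 mod 17. 14⁻¹ ≡ 11 (mod 17), so λ ≡ 13.
  x = λ² - 10 - 7 = 169 - 17 ≡ 16; y = λ·(10 - 16) - 4 ≡ 3. → (16, 3)

(16, 3)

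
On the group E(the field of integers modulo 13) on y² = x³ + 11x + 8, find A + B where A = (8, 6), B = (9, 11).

(8, 7)

(8, 6) + (9, 11). λ = (11 - 6)/(9 - 8) ≡ 5/1 mod 13. 1⁻¹ ≡ 1 (mod 13) since 1·1 = 1 ≡ 1, so λ ≡ 5.
  x = λ² - 8 - 9 = 25 - 17 ≡ 8; y = λ·(8 - 8) - 6 ≡ 7. → (8, 7)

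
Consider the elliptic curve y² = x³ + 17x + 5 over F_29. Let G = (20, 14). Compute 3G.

Repeated addition: build up to 3G.
2G: tangent at (20, 14): λ = (3·20² + 17)/(2·14) ≡ 28/28. 28⁻¹ ≡ 28 (mod 29), so λ ≡ 28·28 ≡ 1.
  x = λ² - 20 - 20 = 1 - 40 ≡ 19; y = λ·(20 - 19) - 14 ≡ 16. → (19, 16)
3G: (19, 16) + (20, 14). λ = (14 - 16)/(20 - 19) ≡ 27/1 mod 29. 1⁻¹ ≡ 1 (mod 29) since 1·1 = 1 ≡ 1, so λ ≡ 27.
  x = λ² - 19 - 20 = 729 - 39 ≡ 23; y = λ·(19 - 23) - 16 ≡ 21. → (23, 21)

(23, 21)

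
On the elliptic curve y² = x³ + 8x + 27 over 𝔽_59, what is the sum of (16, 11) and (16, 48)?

The two points share x = 16 and their y-coordinates satisfy 11 + 48 ≡ 0 (mod 59), so they are inverses. Their sum is O.

O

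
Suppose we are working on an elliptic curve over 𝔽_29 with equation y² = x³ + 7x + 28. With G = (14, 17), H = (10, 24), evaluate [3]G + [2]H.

(26, 26)

First 3G:
Repeated addition: build up to 3G.
2G: tangent at (14, 17): λ = (3·14² + 7)/(2·17) ≡ 15/5. 5⁻¹ ≡ 6 (mod 29) since 5·6 = 30 ≡ 1, so λ ≡ 15·6 ≡ 3.
  x = λ² - 14 - 14 = 9 - 28 ≡ 10; y = λ·(14 - 10) - 17 ≡ 24. → (10, 24)
3G: (10, 24) + (14, 17). λ = (17 - 24)/(14 - 10) ≡ 22/4 mod 29. 4⁻¹ ≡ 22 (mod 29), so λ ≡ 20.
  x = λ² - 10 - 14 = 400 - 24 ≡ 28; y = λ·(10 - 28) - 24 ≡ 22. → (28, 22)
3G = (28, 22).
Next 2H:
Repeated addition: build up to 2H.
2H: tangent at (10, 24): λ = (3·10² + 7)/(2·24) ≡ 17/19. 19⁻¹ ≡ 26 (mod 29), so λ ≡ 17·26 ≡ 7.
  x = λ² - 10 - 10 = 49 - 20 ≡ 0; y = λ·(10 - 0) - 24 ≡ 17. → (0, 17)
2H = (0, 17).
Finally 3G + 2H:
(28, 22) + (0, 17). λ = (17 - 22)/(0 - 28) ≡ 24/1 mod 29. 1⁻¹ ≡ 1 (mod 29), so λ ≡ 24.
  x = λ² - 28 - 0 = 576 - 28 ≡ 26; y = λ·(28 - 26) - 22 ≡ 26. → (26, 26)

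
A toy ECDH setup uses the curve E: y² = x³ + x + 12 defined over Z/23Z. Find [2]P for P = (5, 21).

tangent at (5, 21): λ = (3·5² + 1)/(2·21) ≡ 7/19. 19⁻¹ ≡ 17 (mod 23) since 19·17 = 323 ≡ 1, so λ ≡ 7·17 ≡ 4.
  x = λ² - 5 - 5 = 16 - 10 ≡ 6; y = λ·(5 - 6) - 21 ≡ 21. → (6, 21)

(6, 21)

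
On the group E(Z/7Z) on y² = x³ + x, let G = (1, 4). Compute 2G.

tangent at (1, 4): λ = (3·1² + 1)/(2·4) ≡ 4/1. 1⁻¹ ≡ 1 (mod 7) since 1·1 = 1 ≡ 1, so λ ≡ 4·1 ≡ 4.
  x = λ² - 1 - 1 = 16 - 2 ≡ 0; y = λ·(1 - 0) - 4 ≡ 0. → (0, 0)

(0, 0)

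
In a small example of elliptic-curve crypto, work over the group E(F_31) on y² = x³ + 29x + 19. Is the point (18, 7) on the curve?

y² = 7² ≡ 18; x³ + 29x + 19 = 6373 ≡ 18 (mod 31). 18 = 18.

yes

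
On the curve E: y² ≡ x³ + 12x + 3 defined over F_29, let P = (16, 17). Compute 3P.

(17, 4)

Repeated addition: build up to 3P.
2P: tangent at (16, 17): λ = (3·16² + 12)/(2·17) ≡ 26/5. 5⁻¹ ≡ 6 (mod 29) since 5·6 = 30 ≡ 1, so λ ≡ 26·6 ≡ 11.
  x = λ² - 16 - 16 = 121 - 32 ≡ 2; y = λ·(16 - 2) - 17 ≡ 21. → (2, 21)
3P: (2, 21) + (16, 17). λ = (17 - 21)/(16 - 2) ≡ 25/14 mod 29. 14⁻¹ ≡ 27 (mod 29) since 14·27 = 378 ≡ 1, so λ ≡ 8.
  x = λ² - 2 - 16 = 64 - 18 ≡ 17; y = λ·(2 - 17) - 21 ≡ 4. → (17, 4)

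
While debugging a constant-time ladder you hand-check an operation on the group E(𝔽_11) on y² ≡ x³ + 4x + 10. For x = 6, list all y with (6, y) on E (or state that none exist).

none

x³ + 4x + 10 = 250 ≡ 8 (mod 11).
8 is a non-residue mod 11; no y exists.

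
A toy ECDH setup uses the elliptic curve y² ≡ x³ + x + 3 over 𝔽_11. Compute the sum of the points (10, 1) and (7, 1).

(10, 1) + (7, 1). λ = (1 - 1)/(7 - 10) ≡ 0/8 mod 11. 8⁻¹ ≡ 7 (mod 11), so λ ≡ 0.
  x = λ² - 10 - 7 = 0 - 17 ≡ 5; y = λ·(10 - 5) - 1 ≡ 10. → (5, 10)

(5, 10)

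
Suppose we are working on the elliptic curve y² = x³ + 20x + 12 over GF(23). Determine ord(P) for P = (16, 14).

2P: tangent at (16, 14): λ = (3·16² + 20)/(2·14) ≡ 6/5. 5⁻¹ ≡ 14 (mod 23), so λ ≡ 6·14 ≡ 15.
  x = λ² - 16 - 16 = 225 - 32 ≡ 9; y = λ·(16 - 9) - 14 ≡ 22. → (9, 22)
3P: (9, 22) + (16, 14). λ = (14 - 22)/(16 - 9) ≡ 15/7 mod 23. 7⁻¹ ≡ 10 (mod 23) since 7·10 = 70 ≡ 1, so λ ≡ 12.
  x = λ² - 9 - 16 = 144 - 25 ≡ 4; y = λ·(9 - 4) - 22 ≡ 15. → (4, 15)
4P: (4, 15) + (16, 14). λ = (14 - 15)/(16 - 4) ≡ 22/12 mod 23. 12⁻¹ ≡ 2 (mod 23) since 12·2 = 24 ≡ 1, so λ ≡ 21.
  x = λ² - 4 - 16 = 441 - 20 ≡ 7; y = λ·(4 - 7) - 15 ≡ 14. → (7, 14)
5P: (7, 14) + (16, 14). λ = (14 - 14)/(16 - 7) ≡ 0/9 mod 23. 9⁻¹ ≡ 18 (mod 23) since 9·18 = 162 ≡ 1, so λ ≡ 0.
  x = λ² - 7 - 16 = 0 - 23 ≡ 0; y = λ·(7 - 0) - 14 ≡ 9. → (0, 9)
6P: (0, 9) + (16, 14). λ = (14 - 9)/(16 - 0) ≡ 5/16 mod 23. 16⁻¹ ≡ 13 (mod 23) since 16·13 = 208 ≡ 1, so λ ≡ 19.
  x = λ² - 0 - 16 = 361 - 16 ≡ 0; y = λ·(0 - 0) - 9 ≡ 14. → (0, 14)
7P: (0, 14) + (16, 14). λ = (14 - 14)/(16 - 0) ≡ 0/16 mod 23. 16⁻¹ ≡ 13 (mod 23), so λ ≡ 0.
  x = λ² - 0 - 16 = 0 - 16 ≡ 7; y = λ·(0 - 7) - 14 ≡ 9. → (7, 9)
8P: (7, 9) + (16, 14). λ = (14 - 9)/(16 - 7) ≡ 5/9 mod 23. 9⁻¹ ≡ 18 (mod 23) since 9·18 = 162 ≡ 1, so λ ≡ 21.
  x = λ² - 7 - 16 = 441 - 23 ≡ 4; y = λ·(7 - 4) - 9 ≡ 8. → (4, 8)
9P: (4, 8) + (16, 14). λ = (14 - 8)/(16 - 4) ≡ 6/12 mod 23. 12⁻¹ ≡ 2 (mod 23), so λ ≡ 12.
  x = λ² - 4 - 16 = 144 - 20 ≡ 9; y = λ·(4 - 9) - 8 ≡ 1. → (9, 1)
10P: (9, 1) + (16, 14). λ = (14 - 1)/(16 - 9) ≡ 13/7 mod 23. 7⁻¹ ≡ 10 (mod 23), so λ ≡ 15.
  x = λ² - 9 - 16 = 225 - 25 ≡ 16; y = λ·(9 - 16) - 1 ≡ 9. → (16, 9)
11P: (16, 9) + (16, 14): same x and y₁ ≡ -y₂, so the sum is ∞.
11P = ∞, so the order is 11.

11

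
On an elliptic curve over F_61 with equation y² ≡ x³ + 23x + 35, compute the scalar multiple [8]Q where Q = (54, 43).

Double-and-add on 8 = (1000)₂. Start with Q = (54, 43) for the leading 1-bit.
double: tangent at (54, 43): λ = (3·54² + 23)/(2·43) ≡ 48/25. 25⁻¹ ≡ 22 (mod 61) since 25·22 = 550 ≡ 1, so λ ≡ 48·22 ≡ 19.
  x = λ² - 54 - 54 = 361 - 108 ≡ 9; y = λ·(54 - 9) - 43 ≡ 19. → (9, 19)
double: tangent at (9, 19): λ = (3·9² + 23)/(2·19) ≡ 22/38. 38⁻¹ ≡ 53 (mod 61) since 38·53 = 2014 ≡ 1, so λ ≡ 22·53 ≡ 7.
  x = λ² - 9 - 9 = 49 - 18 ≡ 31; y = λ·(9 - 31) - 19 ≡ 10. → (31, 10)
double: tangent at (31, 10): λ = (3·31² + 23)/(2·10) ≡ 39/20. 20⁻¹ ≡ 58 (mod 61) since 20·58 = 1160 ≡ 1, so λ ≡ 39·58 ≡ 5.
  x = λ² - 31 - 31 = 25 - 62 ≡ 24; y = λ·(31 - 24) - 10 ≡ 25. → (24, 25)

(24, 25)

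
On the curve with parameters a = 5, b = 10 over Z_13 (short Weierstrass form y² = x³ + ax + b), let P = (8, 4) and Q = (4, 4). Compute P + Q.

(8, 4) + (4, 4). λ = (4 - 4)/(4 - 8) ≡ 0/9 mod 13. 9⁻¹ ≡ 3 (mod 13) since 9·3 = 27 ≡ 1, so λ ≡ 0.
  x = λ² - 8 - 4 = 0 - 12 ≡ 1; y = λ·(8 - 1) - 4 ≡ 9. → (1, 9)

(1, 9)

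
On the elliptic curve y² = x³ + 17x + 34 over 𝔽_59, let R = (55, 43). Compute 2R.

(35, 27)

tangent at (55, 43): λ = (3·55² + 17)/(2·43) ≡ 6/27. 27⁻¹ ≡ 35 (mod 59), so λ ≡ 6·35 ≡ 33.
  x = λ² - 55 - 55 = 1089 - 110 ≡ 35; y = λ·(55 - 35) - 43 ≡ 27. → (35, 27)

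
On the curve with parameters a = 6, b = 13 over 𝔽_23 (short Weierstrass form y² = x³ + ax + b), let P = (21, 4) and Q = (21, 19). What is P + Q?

O

The two points share x = 21 and their y-coordinates satisfy 4 + 19 ≡ 0 (mod 23), so they are inverses. Their sum is O.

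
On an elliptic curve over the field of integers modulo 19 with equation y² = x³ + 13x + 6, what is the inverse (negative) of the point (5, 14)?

(5, 5)

-(5, 14) = (5, -14 mod 19) = (5, 5).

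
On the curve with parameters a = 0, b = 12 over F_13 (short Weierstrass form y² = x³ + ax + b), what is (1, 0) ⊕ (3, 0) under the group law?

(9, 0)

(1, 0) + (3, 0). λ = (0 - 0)/(3 - 1) ≡ 0/2 mod 13. 2⁻¹ ≡ 7 (mod 13), so λ ≡ 0.
  x = λ² - 1 - 3 = 0 - 4 ≡ 9; y = λ·(1 - 9) - 0 ≡ 0. → (9, 0)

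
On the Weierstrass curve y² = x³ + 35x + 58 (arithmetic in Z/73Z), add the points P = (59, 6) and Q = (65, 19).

(49, 40)

(59, 6) + (65, 19). λ = (19 - 6)/(65 - 59) ≡ 13/6 mod 73. 6⁻¹ ≡ 61 (mod 73), so λ ≡ 63.
  x = λ² - 59 - 65 = 3969 - 124 ≡ 49; y = λ·(59 - 49) - 6 ≡ 40. → (49, 40)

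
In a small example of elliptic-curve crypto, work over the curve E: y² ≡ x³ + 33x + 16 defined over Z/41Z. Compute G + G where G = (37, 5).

(24, 6)

tangent at (37, 5): λ = (3·37² + 33)/(2·5) ≡ 40/10. 10⁻¹ ≡ 37 (mod 41), so λ ≡ 40·37 ≡ 4.
  x = λ² - 37 - 37 = 16 - 74 ≡ 24; y = λ·(37 - 24) - 5 ≡ 6. → (24, 6)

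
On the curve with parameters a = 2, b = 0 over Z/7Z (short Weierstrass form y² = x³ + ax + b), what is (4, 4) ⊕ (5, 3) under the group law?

(6, 5)

(4, 4) + (5, 3). λ = (3 - 4)/(5 - 4) ≡ 6/1 mod 7. 1⁻¹ ≡ 1 (mod 7) since 1·1 = 1 ≡ 1, so λ ≡ 6.
  x = λ² - 4 - 5 = 36 - 9 ≡ 6; y = λ·(4 - 6) - 4 ≡ 5. → (6, 5)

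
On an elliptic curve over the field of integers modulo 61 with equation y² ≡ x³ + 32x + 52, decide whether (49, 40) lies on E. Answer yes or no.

yes

y² = 40² ≡ 14; x³ + 32x + 52 = 119269 ≡ 14 (mod 61). 14 = 14.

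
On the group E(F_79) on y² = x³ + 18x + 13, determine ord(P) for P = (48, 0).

2P: (48, 0) + (48, 0): same x and y₁ ≡ -y₂, so the sum is O.
2P = O, so the order is 2.

2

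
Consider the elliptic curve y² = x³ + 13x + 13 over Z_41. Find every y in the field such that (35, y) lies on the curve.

x³ + 13x + 13 = 43343 ≡ 6 (mod 41).
6 is a non-residue mod 41; no y exists.

none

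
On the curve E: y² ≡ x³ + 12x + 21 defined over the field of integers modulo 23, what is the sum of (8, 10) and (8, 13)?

O

The two points share x = 8 and their y-coordinates satisfy 10 + 13 ≡ 0 (mod 23), so they are inverses. Their sum is O.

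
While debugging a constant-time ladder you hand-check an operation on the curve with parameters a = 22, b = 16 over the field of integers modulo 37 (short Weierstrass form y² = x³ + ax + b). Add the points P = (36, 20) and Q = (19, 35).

(36, 20) + (19, 35). λ = (35 - 20)/(19 - 36) ≡ 15/20 mod 37. 20⁻¹ ≡ 13 (mod 37), so λ ≡ 10.
  x = λ² - 36 - 19 = 100 - 55 ≡ 8; y = λ·(36 - 8) - 20 ≡ 1. → (8, 1)

(8, 1)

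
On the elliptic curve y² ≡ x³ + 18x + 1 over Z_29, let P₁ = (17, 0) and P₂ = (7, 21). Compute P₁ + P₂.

(17, 0) + (7, 21). λ = (21 - 0)/(7 - 17) ≡ 21/19 mod 29. 19⁻¹ ≡ 26 (mod 29) since 19·26 = 494 ≡ 1, so λ ≡ 24.
  x = λ² - 17 - 7 = 576 - 24 ≡ 1; y = λ·(17 - 1) - 0 ≡ 7. → (1, 7)

(1, 7)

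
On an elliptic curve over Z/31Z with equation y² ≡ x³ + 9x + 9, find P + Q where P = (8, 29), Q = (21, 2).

(12, 27)

(8, 29) + (21, 2). λ = (2 - 29)/(21 - 8) ≡ 4/13 mod 31. 13⁻¹ ≡ 12 (mod 31) since 13·12 = 156 ≡ 1, so λ ≡ 17.
  x = λ² - 8 - 21 = 289 - 29 ≡ 12; y = λ·(8 - 12) - 29 ≡ 27. → (12, 27)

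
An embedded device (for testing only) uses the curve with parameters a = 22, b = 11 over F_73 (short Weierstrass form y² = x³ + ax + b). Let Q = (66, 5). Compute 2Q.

(39, 6)

tangent at (66, 5): λ = (3·66² + 22)/(2·5) ≡ 23/10. 10⁻¹ ≡ 22 (mod 73) since 10·22 = 220 ≡ 1, so λ ≡ 23·22 ≡ 68.
  x = λ² - 66 - 66 = 4624 - 132 ≡ 39; y = λ·(66 - 39) - 5 ≡ 6. → (39, 6)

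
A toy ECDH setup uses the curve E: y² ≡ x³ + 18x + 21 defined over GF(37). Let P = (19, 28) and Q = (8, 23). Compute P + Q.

(19, 28) + (8, 23). λ = (23 - 28)/(8 - 19) ≡ 32/26 mod 37. 26⁻¹ ≡ 10 (mod 37), so λ ≡ 24.
  x = λ² - 19 - 8 = 576 - 27 ≡ 31; y = λ·(19 - 31) - 28 ≡ 17. → (31, 17)

(31, 17)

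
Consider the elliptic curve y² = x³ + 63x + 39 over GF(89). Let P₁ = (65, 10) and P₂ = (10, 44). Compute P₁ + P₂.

(15, 40)

(65, 10) + (10, 44). λ = (44 - 10)/(10 - 65) ≡ 34/34 mod 89. 34⁻¹ ≡ 55 (mod 89) since 34·55 = 1870 ≡ 1, so λ ≡ 1.
  x = λ² - 65 - 10 = 1 - 75 ≡ 15; y = λ·(65 - 15) - 10 ≡ 40. → (15, 40)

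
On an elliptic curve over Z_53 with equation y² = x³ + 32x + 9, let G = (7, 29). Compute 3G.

(0, 3)

Repeated addition: build up to 3G.
2G: tangent at (7, 29): λ = (3·7² + 32)/(2·29) ≡ 20/5. 5⁻¹ ≡ 32 (mod 53), so λ ≡ 20·32 ≡ 4.
  x = λ² - 7 - 7 = 16 - 14 ≡ 2; y = λ·(7 - 2) - 29 ≡ 44. → (2, 44)
3G: (2, 44) + (7, 29). λ = (29 - 44)/(7 - 2) ≡ 38/5 mod 53. 5⁻¹ ≡ 32 (mod 53), so λ ≡ 50.
  x = λ² - 2 - 7 = 2500 - 9 ≡ 0; y = λ·(2 - 0) - 44 ≡ 3. → (0, 3)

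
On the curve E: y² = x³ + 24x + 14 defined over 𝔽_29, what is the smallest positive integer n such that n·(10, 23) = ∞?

4

2P: tangent at (10, 23): λ = (3·10² + 24)/(2·23) ≡ 5/17. 17⁻¹ ≡ 12 (mod 29), so λ ≡ 5·12 ≡ 2.
  x = λ² - 10 - 10 = 4 - 20 ≡ 13; y = λ·(10 - 13) - 23 ≡ 0. → (13, 0)
3P: (13, 0) + (10, 23). λ = (23 - 0)/(10 - 13) ≡ 23/26 mod 29. 26⁻¹ ≡ 19 (mod 29), so λ ≡ 2.
  x = λ² - 13 - 10 = 4 - 23 ≡ 10; y = λ·(13 - 10) - 0 ≡ 6. → (10, 6)
4P: (10, 6) + (10, 23): same x and y₁ ≡ -y₂, so the sum is ∞.
4P = ∞, so the order is 4.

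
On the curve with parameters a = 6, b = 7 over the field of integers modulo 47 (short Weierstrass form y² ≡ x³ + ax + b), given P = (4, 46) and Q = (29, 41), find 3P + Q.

First 3P:
Repeated addition: build up to 3P.
2P: tangent at (4, 46): λ = (3·4² + 6)/(2·46) ≡ 7/45. 45⁻¹ ≡ 23 (mod 47), so λ ≡ 7·23 ≡ 20.
  x = λ² - 4 - 4 = 400 - 8 ≡ 16; y = λ·(4 - 16) - 46 ≡ 43. → (16, 43)
3P: (16, 43) + (4, 46). λ = (46 - 43)/(4 - 16) ≡ 3/35 mod 47. 35⁻¹ ≡ 43 (mod 47), so λ ≡ 35.
  x = λ² - 16 - 4 = 1225 - 20 ≡ 30; y = λ·(16 - 30) - 43 ≡ 31. → (30, 31)
3P = (30, 31).
Finally 3P + Q:
(30, 31) + (29, 41). λ = (41 - 31)/(29 - 30) ≡ 10/46 mod 47. 46⁻¹ ≡ 46 (mod 47) since 46·46 = 2116 ≡ 1, so λ ≡ 37.
  x = λ² - 30 - 29 = 1369 - 59 ≡ 41; y = λ·(30 - 41) - 31 ≡ 32. → (41, 32)

(41, 32)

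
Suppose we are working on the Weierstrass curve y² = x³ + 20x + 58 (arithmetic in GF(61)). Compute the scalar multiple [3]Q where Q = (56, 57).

(45, 20)

Repeated addition: build up to 3Q.
2Q: tangent at (56, 57): λ = (3·56² + 20)/(2·57) ≡ 34/53. 53⁻¹ ≡ 38 (mod 61), so λ ≡ 34·38 ≡ 11.
  x = λ² - 56 - 56 = 121 - 112 ≡ 9; y = λ·(56 - 9) - 57 ≡ 33. → (9, 33)
3Q: (9, 33) + (56, 57). λ = (57 - 33)/(56 - 9) ≡ 24/47 mod 61. 47⁻¹ ≡ 13 (mod 61) since 47·13 = 611 ≡ 1, so λ ≡ 7.
  x = λ² - 9 - 56 = 49 - 65 ≡ 45; y = λ·(9 - 45) - 33 ≡ 20. → (45, 20)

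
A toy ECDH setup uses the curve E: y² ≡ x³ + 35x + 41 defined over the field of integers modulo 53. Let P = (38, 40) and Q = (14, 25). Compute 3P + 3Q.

(1, 36)

First 3P:
Repeated addition: build up to 3P.
2P: tangent at (38, 40): λ = (3·38² + 35)/(2·40) ≡ 21/27. 27⁻¹ ≡ 2 (mod 53) since 27·2 = 54 ≡ 1, so λ ≡ 21·2 ≡ 42.
  x = λ² - 38 - 38 = 1764 - 76 ≡ 45; y = λ·(38 - 45) - 40 ≡ 37. → (45, 37)
3P: (45, 37) + (38, 40). λ = (40 - 37)/(38 - 45) ≡ 3/46 mod 53. 46⁻¹ ≡ 15 (mod 53) since 46·15 = 690 ≡ 1, so λ ≡ 45.
  x = λ² - 45 - 38 = 2025 - 83 ≡ 34; y = λ·(45 - 34) - 37 ≡ 34. → (34, 34)
3P = (34, 34).
Next 3Q:
Repeated addition: build up to 3Q.
2Q: tangent at (14, 25): λ = (3·14² + 35)/(2·25) ≡ 40/50. 50⁻¹ ≡ 35 (mod 53) since 50·35 = 1750 ≡ 1, so λ ≡ 40·35 ≡ 22.
  x = λ² - 14 - 14 = 484 - 28 ≡ 32; y = λ·(14 - 32) - 25 ≡ 3. → (32, 3)
3Q: (32, 3) + (14, 25). λ = (25 - 3)/(14 - 32) ≡ 22/35 mod 53. 35⁻¹ ≡ 50 (mod 53), so λ ≡ 40.
  x = λ² - 32 - 14 = 1600 - 46 ≡ 17; y = λ·(32 - 17) - 3 ≡ 14. → (17, 14)
3Q = (17, 14).
Finally 3P + 3Q:
(34, 34) + (17, 14). λ = (14 - 34)/(17 - 34) ≡ 33/36 mod 53. 36⁻¹ ≡ 28 (mod 53) since 36·28 = 1008 ≡ 1, so λ ≡ 23.
  x = λ² - 34 - 17 = 529 - 51 ≡ 1; y = λ·(34 - 1) - 34 ≡ 36. → (1, 36)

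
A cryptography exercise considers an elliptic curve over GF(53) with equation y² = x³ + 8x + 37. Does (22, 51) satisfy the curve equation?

y² = 51² ≡ 4; x³ + 8x + 37 = 10861 ≡ 49 (mod 53). 4 ≠ 49.

no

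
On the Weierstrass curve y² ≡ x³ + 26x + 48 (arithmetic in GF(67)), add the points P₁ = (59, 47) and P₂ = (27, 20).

(37, 26)

(59, 47) + (27, 20). λ = (20 - 47)/(27 - 59) ≡ 40/35 mod 67. 35⁻¹ ≡ 23 (mod 67) since 35·23 = 805 ≡ 1, so λ ≡ 49.
  x = λ² - 59 - 27 = 2401 - 86 ≡ 37; y = λ·(59 - 37) - 47 ≡ 26. → (37, 26)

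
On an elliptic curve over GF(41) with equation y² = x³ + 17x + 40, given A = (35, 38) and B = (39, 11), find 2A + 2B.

First 2A:
Repeated addition: build up to 2A.
2A: tangent at (35, 38): λ = (3·35² + 17)/(2·38) ≡ 2/35. 35⁻¹ ≡ 34 (mod 41), so λ ≡ 2·34 ≡ 27.
  x = λ² - 35 - 35 = 729 - 70 ≡ 3; y = λ·(35 - 3) - 38 ≡ 6. → (3, 6)
2A = (3, 6).
Next 2B:
Repeated addition: build up to 2B.
2B: tangent at (39, 11): λ = (3·39² + 17)/(2·11) ≡ 29/22. 22⁻¹ ≡ 28 (mod 41), so λ ≡ 29·28 ≡ 33.
  x = λ² - 39 - 39 = 1089 - 78 ≡ 27; y = λ·(39 - 27) - 11 ≡ 16. → (27, 16)
2B = (27, 16).
Finally 2A + 2B:
(3, 6) + (27, 16). λ = (16 - 6)/(27 - 3) ≡ 10/24 mod 41. 24⁻¹ ≡ 12 (mod 41), so λ ≡ 38.
  x = λ² - 3 - 27 = 1444 - 30 ≡ 20; y = λ·(3 - 20) - 6 ≡ 4. → (20, 4)

(20, 4)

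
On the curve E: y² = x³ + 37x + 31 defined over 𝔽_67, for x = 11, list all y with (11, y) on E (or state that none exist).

none

x³ + 37x + 31 = 1769 ≡ 27 (mod 67).
27 is a non-residue mod 67; no y exists.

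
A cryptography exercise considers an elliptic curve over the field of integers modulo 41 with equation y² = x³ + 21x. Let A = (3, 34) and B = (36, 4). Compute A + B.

(3, 34) + (36, 4). λ = (4 - 34)/(36 - 3) ≡ 11/33 mod 41. 33⁻¹ ≡ 5 (mod 41) since 33·5 = 165 ≡ 1, so λ ≡ 14.
  x = λ² - 3 - 36 = 196 - 39 ≡ 34; y = λ·(3 - 34) - 34 ≡ 24. → (34, 24)

(34, 24)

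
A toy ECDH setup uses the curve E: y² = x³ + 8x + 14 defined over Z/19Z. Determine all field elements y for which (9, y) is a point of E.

6, 13

x³ + 8x + 14 = 815 ≡ 17 (mod 19).
Square roots of 17 mod 19: 6 and 13 (since 6² = 36 ≡ 17).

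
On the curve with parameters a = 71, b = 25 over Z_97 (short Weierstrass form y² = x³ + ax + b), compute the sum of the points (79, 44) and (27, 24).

(87, 35)

(79, 44) + (27, 24). λ = (24 - 44)/(27 - 79) ≡ 77/45 mod 97. 45⁻¹ ≡ 69 (mod 97), so λ ≡ 75.
  x = λ² - 79 - 27 = 5625 - 106 ≡ 87; y = λ·(79 - 87) - 44 ≡ 35. → (87, 35)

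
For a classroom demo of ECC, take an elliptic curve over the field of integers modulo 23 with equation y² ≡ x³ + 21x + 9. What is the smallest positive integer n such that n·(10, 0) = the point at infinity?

2P: (10, 0) + (10, 0): same x and y₁ ≡ -y₂, so the sum is the point at infinity.
2P = the point at infinity, so the order is 2.

2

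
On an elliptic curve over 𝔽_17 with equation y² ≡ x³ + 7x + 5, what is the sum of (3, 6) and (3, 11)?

O

The two points share x = 3 and their y-coordinates satisfy 6 + 11 ≡ 0 (mod 17), so they are inverses. Their sum is O.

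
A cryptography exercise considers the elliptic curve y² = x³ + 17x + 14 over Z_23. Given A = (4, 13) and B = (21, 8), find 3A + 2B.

(16, 14)

First 3A:
Repeated addition: build up to 3A.
2A: tangent at (4, 13): λ = (3·4² + 17)/(2·13) ≡ 19/3. 3⁻¹ ≡ 8 (mod 23), so λ ≡ 19·8 ≡ 14.
  x = λ² - 4 - 4 = 196 - 8 ≡ 4; y = λ·(4 - 4) - 13 ≡ 10. → (4, 10)
3A: (4, 10) + (4, 13): same x and y₁ ≡ -y₂, so the sum is 𝒪.
3A = 𝒪.
Next 2B:
Repeated addition: build up to 2B.
2B: tangent at (21, 8): λ = (3·21² + 17)/(2·8) ≡ 6/16. 16⁻¹ ≡ 13 (mod 23) since 16·13 = 208 ≡ 1, so λ ≡ 6·13 ≡ 9.
  x = λ² - 21 - 21 = 81 - 42 ≡ 16; y = λ·(21 - 16) - 8 ≡ 14. → (16, 14)
2B = (16, 14).
Finally 3A + 2B:
𝒪 + (16, 14) = (16, 14) (identity).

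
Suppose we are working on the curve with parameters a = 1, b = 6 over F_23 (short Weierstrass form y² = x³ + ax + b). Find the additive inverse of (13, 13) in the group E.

(13, 10)

-(13, 13) = (13, -13 mod 23) = (13, 10).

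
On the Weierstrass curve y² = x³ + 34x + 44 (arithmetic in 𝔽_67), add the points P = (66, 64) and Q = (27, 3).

(66, 3)

(66, 64) + (27, 3). λ = (3 - 64)/(27 - 66) ≡ 6/28 mod 67. 28⁻¹ ≡ 12 (mod 67) since 28·12 = 336 ≡ 1, so λ ≡ 5.
  x = λ² - 66 - 27 = 25 - 93 ≡ 66; y = λ·(66 - 66) - 64 ≡ 3. → (66, 3)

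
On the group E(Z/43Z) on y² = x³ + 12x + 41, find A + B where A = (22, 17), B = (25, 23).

(0, 27)

(22, 17) + (25, 23). λ = (23 - 17)/(25 - 22) ≡ 6/3 mod 43. 3⁻¹ ≡ 29 (mod 43), so λ ≡ 2.
  x = λ² - 22 - 25 = 4 - 47 ≡ 0; y = λ·(22 - 0) - 17 ≡ 27. → (0, 27)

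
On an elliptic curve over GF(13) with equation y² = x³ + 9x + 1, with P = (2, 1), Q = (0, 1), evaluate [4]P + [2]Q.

(7, 2)

First 4P:
Double-and-add on 4 = (100)₂. Start with P = (2, 1) for the leading 1-bit.
double: tangent at (2, 1): λ = (3·2² + 9)/(2·1) ≡ 8/2. 2⁻¹ ≡ 7 (mod 13), so λ ≡ 8·7 ≡ 4.
  x = λ² - 2 - 2 = 16 - 4 ≡ 12; y = λ·(2 - 12) - 1 ≡ 11. → (12, 11)
double: tangent at (12, 11): λ = (3·12² + 9)/(2·11) ≡ 12/9. 9⁻¹ ≡ 3 (mod 13) since 9·3 = 27 ≡ 1, so λ ≡ 12·3 ≡ 10.
  x = λ² - 12 - 12 = 100 - 24 ≡ 11; y = λ·(12 - 11) - 11 ≡ 12. → (11, 12)
4P = (11, 12).
Next 2Q:
Repeated addition: build up to 2Q.
2Q: tangent at (0, 1): λ = (3·0² + 9)/(2·1) ≡ 9/2. 2⁻¹ ≡ 7 (mod 13) since 2·7 = 14 ≡ 1, so λ ≡ 9·7 ≡ 11.
  x = λ² - 0 - 0 = 121 - 0 ≡ 4; y = λ·(0 - 4) - 1 ≡ 7. → (4, 7)
2Q = (4, 7).
Finally 4P + 2Q:
(11, 12) + (4, 7). λ = (7 - 12)/(4 - 11) ≡ 8/6 mod 13. 6⁻¹ ≡ 11 (mod 13), so λ ≡ 10.
  x = λ² - 11 - 4 = 100 - 15 ≡ 7; y = λ·(11 - 7) - 12 ≡ 2. → (7, 2)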